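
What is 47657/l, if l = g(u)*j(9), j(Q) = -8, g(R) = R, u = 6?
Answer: -47657/48 ≈ -992.85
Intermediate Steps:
l = -48 (l = 6*(-8) = -48)
47657/l = 47657/(-48) = 47657*(-1/48) = -47657/48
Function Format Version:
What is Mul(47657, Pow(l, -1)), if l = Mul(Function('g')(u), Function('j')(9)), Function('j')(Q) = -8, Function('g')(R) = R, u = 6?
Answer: Rational(-47657, 48) ≈ -992.85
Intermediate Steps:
l = -48 (l = Mul(6, -8) = -48)
Mul(47657, Pow(l, -1)) = Mul(47657, Pow(-48, -1)) = Mul(47657, Rational(-1, 48)) = Rational(-47657, 48)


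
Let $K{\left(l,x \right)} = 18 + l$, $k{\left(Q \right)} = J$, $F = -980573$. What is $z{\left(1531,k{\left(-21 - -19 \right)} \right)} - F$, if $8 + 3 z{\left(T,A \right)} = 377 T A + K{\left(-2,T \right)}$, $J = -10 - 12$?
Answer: $-3252129$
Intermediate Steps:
$J = -22$
$k{\left(Q \right)} = -22$
$z{\left(T,A \right)} = \frac{8}{3} + \frac{377 A T}{3}$ ($z{\left(T,A \right)} = - \frac{8}{3} + \frac{377 T A + \left(18 - 2\right)}{3} = - \frac{8}{3} + \frac{377 A T + 16}{3} = - \frac{8}{3} + \frac{16 + 377 A T}{3} = - \frac{8}{3} + \left(\frac{16}{3} + \frac{377 A T}{3}\right) = \frac{8}{3} + \frac{377 A T}{3}$)
$z{\left(1531,k{\left(-21 - -19 \right)} \right)} - F = \left(\frac{8}{3} + \frac{377}{3} \left(-22\right) 1531\right) - -980573 = \left(\frac{8}{3} - \frac{12698114}{3}\right) + 980573 = -4232702 + 980573 = -3252129$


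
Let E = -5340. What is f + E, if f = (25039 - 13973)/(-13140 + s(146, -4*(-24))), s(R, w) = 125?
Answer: -69511166/13015 ≈ -5340.9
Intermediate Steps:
f = -11066/13015 (f = (25039 - 13973)/(-13140 + 125) = 11066/(-13015) = 11066*(-1/13015) = -11066/13015 ≈ -0.85025)
f + E = -11066/13015 - 5340 = -69511166/13015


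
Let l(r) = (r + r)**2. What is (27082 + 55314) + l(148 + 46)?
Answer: 232940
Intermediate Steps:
l(r) = 4*r**2 (l(r) = (2*r)**2 = 4*r**2)
(27082 + 55314) + l(148 + 46) = (27082 + 55314) + 4*(148 + 46)**2 = 82396 + 4*194**2 = 82396 + 4*37636 = 82396 + 150544 = 232940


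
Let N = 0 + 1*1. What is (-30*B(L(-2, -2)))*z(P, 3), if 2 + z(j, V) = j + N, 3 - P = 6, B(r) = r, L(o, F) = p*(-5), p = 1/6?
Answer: -100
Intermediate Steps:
p = ⅙ ≈ 0.16667
L(o, F) = -⅚ (L(o, F) = (⅙)*(-5) = -⅚)
P = -3 (P = 3 - 1*6 = 3 - 6 = -3)
N = 1 (N = 0 + 1 = 1)
z(j, V) = -1 + j (z(j, V) = -2 + (j + 1) = -2 + (1 + j) = -1 + j)
(-30*B(L(-2, -2)))*z(P, 3) = (-30*(-⅚))*(-1 - 3) = 25*(-4) = -100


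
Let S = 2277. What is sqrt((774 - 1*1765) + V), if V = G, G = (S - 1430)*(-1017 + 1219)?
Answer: sqrt(170103) ≈ 412.44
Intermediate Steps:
G = 171094 (G = (2277 - 1430)*(-1017 + 1219) = 847*202 = 171094)
V = 171094
sqrt((774 - 1*1765) + V) = sqrt((774 - 1*1765) + 171094) = sqrt((774 - 1765) + 171094) = sqrt(-991 + 171094) = sqrt(170103)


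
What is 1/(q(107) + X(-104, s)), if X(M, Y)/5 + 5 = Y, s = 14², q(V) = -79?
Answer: 1/876 ≈ 0.0011416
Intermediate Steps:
s = 196
X(M, Y) = -25 + 5*Y
1/(q(107) + X(-104, s)) = 1/(-79 + (-25 + 5*196)) = 1/(-79 + (-25 + 980)) = 1/(-79 + 955) = 1/876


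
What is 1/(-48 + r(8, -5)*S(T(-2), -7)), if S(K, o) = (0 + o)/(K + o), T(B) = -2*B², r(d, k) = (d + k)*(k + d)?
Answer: -5/219 ≈ -0.022831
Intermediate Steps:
r(d, k) = (d + k)² (r(d, k) = (d + k)*(d + k) = (d + k)²)
S(K, o) = o/(K + o)
1/(-48 + r(8, -5)*S(T(-2), -7)) = 1/(-48 + (8 - 5)²*(-7/(-2*(-2)² - 7))) = 1/(-48 + 3²*(-7/(-2*4 - 7))) = 1/(-48 + 9*(-7/(-8 - 7))) = 1/(-48 + 9*(-7/(-15))) = 1/(-48 + 9*(-7*(-1/15))) = 1/(-48 + 9*(7/15)) = 1/(-48 + 21/5) = 1/(-219/5) = -5/219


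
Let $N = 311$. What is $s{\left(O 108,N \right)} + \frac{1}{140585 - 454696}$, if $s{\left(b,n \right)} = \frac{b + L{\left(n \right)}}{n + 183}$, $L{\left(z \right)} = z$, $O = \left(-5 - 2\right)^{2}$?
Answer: $\frac{135381803}{11936218} \approx 11.342$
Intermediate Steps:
$O = 49$ ($O = \left(-7\right)^{2} = 49$)
$s{\left(b,n \right)} = \frac{b + n}{183 + n}$ ($s{\left(b,n \right)} = \frac{b + n}{n + 183} = \frac{b + n}{183 + n}$)
$s{\left(O 108,N \right)} + \frac{1}{140585 - 454696} = \frac{49 \cdot 108 + 311}{183 + 311} + \frac{1}{140585 - 454696} = \frac{5292 + 311}{494} + \frac{1}{-314111} = \frac{1}{494} \cdot 5603 - \frac{1}{314111} = \frac{431}{38} - \frac{1}{314111} = \frac{135381803}{11936218}$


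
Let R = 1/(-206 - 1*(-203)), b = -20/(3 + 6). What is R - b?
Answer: 17/9 ≈ 1.8889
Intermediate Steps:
b = -20/9 ≈ -2.2222
R = -⅓ (R = 1/(-206 + 203) = 1/(-3) = -⅓ ≈ -0.33333)
R - b = -⅓ - 1*(-20/9) = -⅓ + 20/9 = 17/9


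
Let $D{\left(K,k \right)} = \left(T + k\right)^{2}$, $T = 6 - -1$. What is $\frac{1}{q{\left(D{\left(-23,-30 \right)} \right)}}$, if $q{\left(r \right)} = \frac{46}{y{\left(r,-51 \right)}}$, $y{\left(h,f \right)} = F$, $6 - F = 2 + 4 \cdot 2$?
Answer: $- \frac{2}{23} \approx -0.086957$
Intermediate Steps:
$T = 7$ ($T = 6 + 1 = 7$)
$D{\left(K,k \right)} = \left(7 + k\right)^{2}$
$F = -4$ ($F = 6 - \left(2 + 4 \cdot 2\right) = 6 - \left(2 + 8\right) = 6 - 10 = -4$)
$y{\left(h,f \right)} = -4$
$q{\left(r \right)} = - \frac{23}{2}$ ($q{\left(r \right)} = \frac{46}{-4} = 46 \left(- \frac{1}{4}\right) = - \frac{23}{2}$)
$\frac{1}{q{\left(D{\left(-23,-30 \right)} \right)}} = \frac{1}{- \frac{23}{2}} = - \frac{2}{23}$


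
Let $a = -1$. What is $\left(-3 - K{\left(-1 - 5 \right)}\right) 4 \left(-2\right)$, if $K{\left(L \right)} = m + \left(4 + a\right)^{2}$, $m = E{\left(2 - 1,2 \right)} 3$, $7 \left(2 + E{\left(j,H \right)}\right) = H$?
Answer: $\frac{384}{7} \approx 54.857$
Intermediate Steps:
$E{\left(j,H \right)} = -2 + \frac{H}{7}$
$m = - \frac{36}{7}$ ($m = \left(-2 + \frac{1}{7} \cdot 2\right) 3 = \left(-2 + \frac{2}{7}\right) 3 = \left(- \frac{12}{7}\right) 3 = - \frac{36}{7} \approx -5.1429$)
$K{\left(L \right)} = \frac{27}{7}$ ($K{\left(L \right)} = - \frac{36}{7} + \left(4 - 1\right)^{2} = - \frac{36}{7} + 3^{2} = - \frac{36}{7} + 9 = \frac{27}{7}$)
$\left(-3 - K{\left(-1 - 5 \right)}\right) 4 \left(-2\right) = \left(-3 - \frac{27}{7}\right) 4 \left(-2\right) = \left(- \frac{48}{7}\right) 4 \left(-2\right) = \left(- \frac{192}{7}\right) \left(-2\right) = \frac{384}{7}$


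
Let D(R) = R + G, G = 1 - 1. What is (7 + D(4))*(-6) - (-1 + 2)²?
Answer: -67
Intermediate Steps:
G = 0
D(R) = R (D(R) = R + 0 = R)
(7 + D(4))*(-6) - (-1 + 2)² = (7 + 4)*(-6) - (-1 + 2)² = 11*(-6) - 1*1² = -66 - 1*1 = -66 - 1 = -67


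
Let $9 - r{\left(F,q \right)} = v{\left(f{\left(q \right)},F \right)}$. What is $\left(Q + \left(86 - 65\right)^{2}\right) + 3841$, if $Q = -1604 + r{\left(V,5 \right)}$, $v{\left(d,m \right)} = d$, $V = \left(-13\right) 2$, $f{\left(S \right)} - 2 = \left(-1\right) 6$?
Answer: $2691$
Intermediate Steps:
$f{\left(S \right)} = -4$ ($f{\left(S \right)} = 2 - 6 = -4$)
$V = -26$
$r{\left(F,q \right)} = 13$ ($r{\left(F,q \right)} = 9 - -4 = 9 + 4 = 13$)
$Q = -1591$ ($Q = -1604 + 13 = -1591$)
$\left(Q + \left(86 - 65\right)^{2}\right) + 3841 = \left(-1591 + \left(86 - 65\right)^{2}\right) + 3841 = \left(-1591 + 21^{2}\right) + 3841 = \left(-1591 + 441\right) + 3841 = -1150 + 3841 = 2691$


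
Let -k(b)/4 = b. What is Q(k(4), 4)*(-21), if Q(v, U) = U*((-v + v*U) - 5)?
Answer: 4452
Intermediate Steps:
k(b) = -4*b
Q(v, U) = U*(-5 - v + U*v) (Q(v, U) = U*((-v + U*v) - 5) = U*(-5 - v + U*v))
Q(k(4), 4)*(-21) = (4*(-5 - (-4)*4 + 4*(-4*4)))*(-21) = (4*(-5 - 1*(-16) + 4*(-16)))*(-21) = (4*(-5 + 16 - 64))*(-21) = (4*(-53))*(-21) = -212*(-21) = 4452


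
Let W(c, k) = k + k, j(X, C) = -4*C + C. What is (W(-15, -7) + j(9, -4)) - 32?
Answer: -34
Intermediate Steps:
j(X, C) = -3*C
W(c, k) = 2*k
(W(-15, -7) + j(9, -4)) - 32 = (2*(-7) - 3*(-4)) - 32 = (-14 + 12) - 32 = -2 - 32 = -34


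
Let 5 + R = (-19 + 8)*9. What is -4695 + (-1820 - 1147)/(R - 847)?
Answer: -1487326/317 ≈ -4691.9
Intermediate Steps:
R = -104 (R = -5 + (-19 + 8)*9 = -5 - 11*9 = -5 - 99 = -104)
-4695 + (-1820 - 1147)/(R - 847) = -4695 + (-1820 - 1147)/(-104 - 847) = -4695 - 2967/(-951) = -4695 - 2967*(-1/951) = -4695 + 989/317 = -1487326/317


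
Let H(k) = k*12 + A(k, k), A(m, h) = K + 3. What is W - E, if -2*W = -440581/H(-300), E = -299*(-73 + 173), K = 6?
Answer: 214301219/7182 ≈ 29839.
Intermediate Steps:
A(m, h) = 9 (A(m, h) = 6 + 3 = 9)
H(k) = 9 + 12*k (H(k) = k*12 + 9 = 12*k + 9 = 9 + 12*k)
E = -29900 (E = -299*100 = -29900)
W = -440581/7182 (W = -(-440581)/(2*(9 + 12*(-300))) = -(-440581)/(2*(9 - 3600)) = -(-440581)/(2*(-3591)) = -(-440581)*(-1)/(2*3591) = -½*440581/3591 = -440581/7182 ≈ -61.345)
W - E = -440581/7182 - 1*(-29900) = -440581/7182 + 29900 = 214301219/7182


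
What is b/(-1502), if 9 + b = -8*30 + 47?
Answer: 101/751 ≈ 0.13449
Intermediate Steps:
b = -202 (b = -9 + (-8*30 + 47) = -9 + (-240 + 47) = -9 - 193 = -202)
b/(-1502) = -202/(-1502) = -202*(-1/1502) = 101/751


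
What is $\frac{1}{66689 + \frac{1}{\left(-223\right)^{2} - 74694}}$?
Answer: $\frac{24965}{1664890884} \approx 1.4995 \cdot 10^{-5}$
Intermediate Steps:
$\frac{1}{66689 + \frac{1}{\left(-223\right)^{2} - 74694}} = \frac{1}{66689 + \frac{1}{49729 - 74694}} = \frac{1}{66689 + \frac{1}{-24965}} = \frac{1}{66689 - \frac{1}{24965}} = \frac{1}{\frac{1664890884}{24965}} = \frac{24965}{1664890884}$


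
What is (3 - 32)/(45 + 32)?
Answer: -29/77 ≈ -0.37662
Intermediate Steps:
(3 - 32)/(45 + 32) = -29/77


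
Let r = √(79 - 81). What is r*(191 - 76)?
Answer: 115*I*√2 ≈ 162.63*I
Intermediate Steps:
r = I*√2 (r = √(-2) = I*√2 ≈ 1.4142*I)
r*(191 - 76) = (I*√2)*(191 - 76) = (I*√2)*115 = 115*I*√2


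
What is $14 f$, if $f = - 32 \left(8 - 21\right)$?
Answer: $5824$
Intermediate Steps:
$f = 416$ ($f = \left(-32\right) \left(-13\right) = 416$)
$14 f = 14 \cdot 416 = 5824$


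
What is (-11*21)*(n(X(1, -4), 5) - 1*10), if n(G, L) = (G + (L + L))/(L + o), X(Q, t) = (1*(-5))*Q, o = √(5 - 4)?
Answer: 4235/2 ≈ 2117.5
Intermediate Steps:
o = 1 (o = √1 = 1)
X(Q, t) = -5*Q
n(G, L) = (G + 2*L)/(1 + L) (n(G, L) = (G + (L + L))/(L + 1) = (G + 2*L)/(1 + L))
(-11*21)*(n(X(1, -4), 5) - 1*10) = (-11*21)*((-5*1 + 2*5)/(1 + 5) - 1*10) = -231*((-5 + 10)/6 - 10) = -231*((⅙)*5 - 10) = -231*(⅚ - 10) = -231*(-55/6) = 4235/2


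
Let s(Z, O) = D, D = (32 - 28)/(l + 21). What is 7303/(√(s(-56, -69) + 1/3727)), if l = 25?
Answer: 7303*√640935917/7477 ≈ 24728.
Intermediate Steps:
D = 2/23 (D = (32 - 28)/(25 + 21) = 4/46 = 4*(1/46) = 2/23 ≈ 0.086957)
s(Z, O) = 2/23
7303/(√(s(-56, -69) + 1/3727)) = 7303/(√(2/23 + 1/3727)) = 7303/(√(7477/85721)) = 7303/((√640935917/85721)) = 7303*(√640935917/7477) = 7303*√640935917/7477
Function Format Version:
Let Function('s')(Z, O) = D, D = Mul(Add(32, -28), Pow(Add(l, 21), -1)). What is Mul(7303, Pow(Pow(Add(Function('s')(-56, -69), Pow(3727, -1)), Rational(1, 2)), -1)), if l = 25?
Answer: Mul(Rational(7303, 7477), Pow(640935917, Rational(1, 2))) ≈ 24728.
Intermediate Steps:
D = Rational(2, 23) (D = Mul(Add(32, -28), Pow(Add(25, 21), -1)) = Mul(4, Pow(46, -1)) = Mul(4, Rational(1, 46)) = Rational(2, 23) ≈ 0.086957)
Function('s')(Z, O) = Rational(2, 23)
Mul(7303, Pow(Pow(Add(Function('s')(-56, -69), Pow(3727, -1)), Rational(1, 2)), -1)) = Mul(7303, Pow(Pow(Add(Rational(2, 23), Pow(3727, -1)), Rational(1, 2)), -1)) = Mul(7303, Pow(Pow(Add(Rational(2, 23), Rational(1, 3727)), Rational(1, 2)), -1)) = Mul(7303, Pow(Pow(Rational(7477, 85721), Rational(1, 2)), -1)) = Mul(7303, Pow(Mul(Rational(1, 85721), Pow(640935917, Rational(1, 2))), -1)) = Mul(7303, Mul(Rational(1, 7477), Pow(640935917, Rational(1, 2)))) = Mul(Rational(7303, 7477), Pow(640935917, Rational(1, 2)))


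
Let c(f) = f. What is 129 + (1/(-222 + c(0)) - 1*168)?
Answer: -8659/222 ≈ -39.005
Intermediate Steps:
129 + (1/(-222 + c(0)) - 1*168) = 129 + (1/(-222 + 0) - 1*168) = 129 + (1/(-222) - 168) = 129 + (-1/222 - 168) = 129 - 37297/222 = -8659/222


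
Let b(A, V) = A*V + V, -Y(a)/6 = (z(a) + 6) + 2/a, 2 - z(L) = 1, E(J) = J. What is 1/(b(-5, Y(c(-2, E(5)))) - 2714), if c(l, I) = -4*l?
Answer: -1/2540 ≈ -0.00039370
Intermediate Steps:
z(L) = 1 (z(L) = 2 - 1*1 = 2 - 1 = 1)
Y(a) = -42 - 12/a (Y(a) = -6*((1 + 6) + 2/a) = -6*(7 + 2/a) = -42 - 12/a)
b(A, V) = V + A*V
1/(b(-5, Y(c(-2, E(5)))) - 2714) = 1/((-42 - 12/((-4*(-2))))*(1 - 5) - 2714) = 1/((-42 - 12/8)*(-4) - 2714) = 1/((-42 - 12*⅛)*(-4) - 2714) = 1/((-42 - 3/2)*(-4) - 2714) = 1/(-87/2*(-4) - 2714) = 1/(174 - 2714) = 1/(-2540) = -1/2540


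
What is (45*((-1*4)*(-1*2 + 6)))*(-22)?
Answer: 15840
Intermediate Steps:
(45*((-1*4)*(-1*2 + 6)))*(-22) = (45*(-4*(-2 + 6)))*(-22) = (45*(-4*4))*(-22) = (45*(-16))*(-22) = -720*(-22) = 15840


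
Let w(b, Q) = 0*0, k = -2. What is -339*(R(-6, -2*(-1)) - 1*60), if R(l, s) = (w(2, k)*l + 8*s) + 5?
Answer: 13221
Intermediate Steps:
w(b, Q) = 0
R(l, s) = 5 + 8*s (R(l, s) = (0*l + 8*s) + 5 = (0 + 8*s) + 5 = 8*s + 5 = 5 + 8*s)
-339*(R(-6, -2*(-1)) - 1*60) = -339*((5 + 8*(-2*(-1))) - 1*60) = -339*((5 + 8*2) - 60) = -339*((5 + 16) - 60) = -339*(21 - 60) = -339*(-39) = 13221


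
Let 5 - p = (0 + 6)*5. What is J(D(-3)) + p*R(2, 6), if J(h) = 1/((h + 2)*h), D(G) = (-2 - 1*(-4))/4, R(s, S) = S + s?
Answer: -996/5 ≈ -199.20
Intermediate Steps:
p = -25 (p = 5 - (0 + 6)*5 = 5 - 6*5 = 5 - 1*30 = 5 - 30 = -25)
D(G) = 1/2 (D(G) = (-2 + 4)*(1/4) = 2*(1/4) = 1/2)
J(h) = 1/(h*(2 + h)) (J(h) = 1/((2 + h)*h) = 1/(h*(2 + h)))
J(D(-3)) + p*R(2, 6) = 1/((1/2)*(2 + 1/2)) - 25*(6 + 2) = 2/(5/2) - 25*8 = 2*(2/5) - 200 = 4/5 - 200 = -996/5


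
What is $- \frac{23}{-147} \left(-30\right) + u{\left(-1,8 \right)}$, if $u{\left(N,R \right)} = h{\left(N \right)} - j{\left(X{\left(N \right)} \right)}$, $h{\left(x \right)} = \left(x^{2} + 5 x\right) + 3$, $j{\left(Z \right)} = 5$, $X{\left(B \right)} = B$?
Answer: $- \frac{524}{49} \approx -10.694$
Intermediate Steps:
$h{\left(x \right)} = 3 + x^{2} + 5 x$
$u{\left(N,R \right)} = -2 + N^{2} + 5 N$ ($u{\left(N,R \right)} = \left(3 + N^{2} + 5 N\right) - 5 = -2 + N^{2} + 5 N$)
$- \frac{23}{-147} \left(-30\right) + u{\left(-1,8 \right)} = - \frac{23}{-147} \left(-30\right) + \left(-2 + \left(-1\right)^{2} + 5 \left(-1\right)\right) = \left(-23\right) \left(- \frac{1}{147}\right) \left(-30\right) - 6 = \frac{23}{147} \left(-30\right) - 6 = - \frac{230}{49} - 6 = - \frac{524}{49}$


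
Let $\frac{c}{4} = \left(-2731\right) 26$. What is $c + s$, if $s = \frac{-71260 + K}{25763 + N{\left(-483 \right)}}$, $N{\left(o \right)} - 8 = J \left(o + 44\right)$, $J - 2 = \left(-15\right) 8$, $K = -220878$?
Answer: $- \frac{22032885890}{77573} \approx -2.8403 \cdot 10^{5}$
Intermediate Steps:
$J = -118$ ($J = 2 - 120 = -118$)
$N{\left(o \right)} = -5184 - 118 o$ ($N{\left(o \right)} = 8 - 118 \left(o + 44\right) = 8 - 118 \left(44 + o\right) = 8 - \left(5192 + 118 o\right) = -5184 - 118 o$)
$c = -284024$ ($c = 4 \left(\left(-2731\right) 26\right) = 4 \left(-71006\right) = -284024$)
$s = - \frac{292138}{77573}$ ($s = \frac{-71260 - 220878}{25763 - -51810} = - \frac{292138}{25763 + \left(-5184 + 56994\right)} = - \frac{292138}{25763 + 51810} = - \frac{292138}{77573} \approx -3.766$)
$c + s = -284024 - \frac{292138}{77573} = - \frac{22032885890}{77573}$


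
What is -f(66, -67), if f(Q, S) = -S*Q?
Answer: -4422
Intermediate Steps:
f(Q, S) = -Q*S
-f(66, -67) = -(-1)*66*(-67) = -1*4422 = -4422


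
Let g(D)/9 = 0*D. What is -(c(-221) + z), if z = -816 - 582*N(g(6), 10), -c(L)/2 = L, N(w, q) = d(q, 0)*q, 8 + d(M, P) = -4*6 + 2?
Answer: -174226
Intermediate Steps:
d(M, P) = -30 (d(M, P) = -8 + (-4*6 + 2) = -8 + (-24 + 2) = -8 - 22 = -30)
g(D) = 0 (g(D) = 9*(0*D) = 9*0 = 0)
N(w, q) = -30*q
c(L) = -2*L
z = 173784 (z = -816 - (-17460)*10 = -816 - 582*(-300) = -816 + 174600 = 173784)
-(c(-221) + z) = -(-2*(-221) + 173784) = -(442 + 173784) = -1*174226 = -174226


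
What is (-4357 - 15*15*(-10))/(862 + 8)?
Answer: -2107/870 ≈ -2.4218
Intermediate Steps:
(-4357 - 15*15*(-10))/(862 + 8) = (-4357 - 225*(-10))/870 = (-4357 + 2250)*(1/870) = -2107*1/870 = -2107/870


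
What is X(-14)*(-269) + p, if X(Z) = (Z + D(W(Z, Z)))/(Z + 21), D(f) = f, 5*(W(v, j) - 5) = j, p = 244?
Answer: 24411/35 ≈ 697.46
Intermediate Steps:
W(v, j) = 5 + j/5
X(Z) = (5 + 6*Z/5)/(21 + Z) (X(Z) = (Z + (5 + Z/5))/(Z + 21) = (5 + 6*Z/5)/(21 + Z))
X(-14)*(-269) + p = ((25 + 6*(-14))/(5*(21 - 14)))*(-269) + 244 = ((1/5)*(25 - 84)/7)*(-269) + 244 = ((1/5)*(1/7)*(-59))*(-269) + 244 = -59/35*(-269) + 244 = 15871/35 + 244 = 24411/35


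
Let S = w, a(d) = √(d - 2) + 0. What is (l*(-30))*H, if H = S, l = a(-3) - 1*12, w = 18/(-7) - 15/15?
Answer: -9000/7 + 750*I*√5/7 ≈ -1285.7 + 239.58*I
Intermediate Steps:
a(d) = √(-2 + d) (a(d) = √(-2 + d) + 0 = √(-2 + d))
w = -25/7 (w = 18*(-⅐) - 15*1/15 = -18/7 - 1 = -25/7 ≈ -3.5714)
l = -12 + I*√5 (l = √(-2 - 3) - 1*12 = √(-5) - 12 = I*√5 - 12 = -12 + I*√5 ≈ -12.0 + 2.2361*I)
S = -25/7 ≈ -3.5714
H = -25/7 ≈ -3.5714
(l*(-30))*H = ((-12 + I*√5)*(-30))*(-25/7) = (360 - 30*I*√5)*(-25/7) = -9000/7 + 750*I*√5/7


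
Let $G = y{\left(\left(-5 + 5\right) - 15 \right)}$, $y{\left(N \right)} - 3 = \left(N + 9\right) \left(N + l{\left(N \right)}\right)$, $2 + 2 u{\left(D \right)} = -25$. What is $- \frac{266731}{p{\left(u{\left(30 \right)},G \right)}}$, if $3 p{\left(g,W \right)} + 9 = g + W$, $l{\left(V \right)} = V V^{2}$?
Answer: $- \frac{23194}{589} \approx -39.379$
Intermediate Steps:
$u{\left(D \right)} = - \frac{27}{2}$ ($u{\left(D \right)} = -1 + \frac{1}{2} \left(-25\right) = -1 - \frac{25}{2} = - \frac{27}{2}$)
$l{\left(V \right)} = V^{3}$
$y{\left(N \right)} = 3 + \left(9 + N\right) \left(N + N^{3}\right)$ ($y{\left(N \right)} = 3 + \left(N + 9\right) \left(N + N^{3}\right) = 3 + \left(9 + N\right) \left(N + N^{3}\right)$)
$G = 20343$ ($G = 3 + \left(\left(-5 + 5\right) - 15\right)^{2} + \left(\left(-5 + 5\right) - 15\right)^{4} + 9 \left(\left(-5 + 5\right) - 15\right) + 9 \left(\left(-5 + 5\right) - 15\right)^{3} = 3 + \left(0 - 15\right)^{2} + \left(0 - 15\right)^{4} + 9 \left(0 - 15\right) + 9 \left(0 - 15\right)^{3} = 3 + \left(-15\right)^{2} + \left(-15\right)^{4} + 9 \left(-15\right) + 9 \left(-15\right)^{3} = 3 + 225 + 50625 - 135 + 9 \left(-3375\right) = 3 + 225 + 50625 - 135 - 30375 = 20343$)
$p{\left(g,W \right)} = -3 + \frac{W}{3} + \frac{g}{3}$ ($p{\left(g,W \right)} = -3 + \frac{g + W}{3} = -3 + \frac{W + g}{3} = -3 + \left(\frac{W}{3} + \frac{g}{3}\right) = -3 + \frac{W}{3} + \frac{g}{3}$)
$- \frac{266731}{p{\left(u{\left(30 \right)},G \right)}} = - \frac{266731}{-3 + \frac{1}{3} \cdot 20343 + \frac{1}{3} \left(- \frac{27}{2}\right)} = - \frac{266731}{-3 + 6781 - \frac{9}{2}} = - \frac{266731}{\frac{13547}{2}} = \left(-266731\right) \frac{2}{13547} = - \frac{23194}{589}$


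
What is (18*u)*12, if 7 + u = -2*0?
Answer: -1512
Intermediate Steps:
u = -7 (u = -7 - 2*0 = -7 + 0 = -7)
(18*u)*12 = (18*(-7))*12 = -126*12 = -1512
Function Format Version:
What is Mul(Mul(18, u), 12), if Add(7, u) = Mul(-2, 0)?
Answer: -1512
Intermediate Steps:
u = -7 (u = Add(-7, Mul(-2, 0)) = Add(-7, 0) = -7)
Mul(Mul(18, u), 12) = Mul(Mul(18, -7), 12) = Mul(-126, 12) = -1512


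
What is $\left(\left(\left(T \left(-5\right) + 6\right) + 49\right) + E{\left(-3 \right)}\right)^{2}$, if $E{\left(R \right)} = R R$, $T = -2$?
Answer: $5476$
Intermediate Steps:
$E{\left(R \right)} = R^{2}$
$\left(\left(\left(T \left(-5\right) + 6\right) + 49\right) + E{\left(-3 \right)}\right)^{2} = \left(\left(\left(\left(-2\right) \left(-5\right) + 6\right) + 49\right) + \left(-3\right)^{2}\right)^{2} = \left(\left(\left(10 + 6\right) + 49\right) + 9\right)^{2} = \left(\left(16 + 49\right) + 9\right)^{2} = \left(65 + 9\right)^{2} = 74^{2} = 5476$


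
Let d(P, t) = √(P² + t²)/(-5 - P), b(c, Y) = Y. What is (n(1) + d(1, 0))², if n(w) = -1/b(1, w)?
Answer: 49/36 ≈ 1.3611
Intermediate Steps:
n(w) = -1/w
d(P, t) = √(P² + t²)/(-5 - P)
(n(1) + d(1, 0))² = (-1/1 - √(1² + 0²)/(5 + 1))² = (-1*1 - 1*√(1 + 0)/6)² = (-1 - 1*⅙*√1)² = (-1 - 1*⅙*1)² = (-1 - ⅙)² = (-7/6)² = 49/36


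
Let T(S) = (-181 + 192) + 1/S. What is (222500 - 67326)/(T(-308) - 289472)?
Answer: -47793592/89153989 ≈ -0.53608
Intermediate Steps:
T(S) = 11 + 1/S
(222500 - 67326)/(T(-308) - 289472) = (222500 - 67326)/((11 + 1/(-308)) - 289472) = 155174/((11 - 1/308) - 289472) = 155174/(3387/308 - 289472) = 155174/(-89153989/308) = 155174*(-308/89153989) = -47793592/89153989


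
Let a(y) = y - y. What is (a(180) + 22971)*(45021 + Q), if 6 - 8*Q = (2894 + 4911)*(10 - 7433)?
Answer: 1339133243019/8 ≈ 1.6739e+11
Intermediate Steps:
a(y) = 0
Q = 57936521/8 (Q = ¾ - (2894 + 4911)*(10 - 7433)/8 = ¾ - 7805*(-7423)/8 = ¾ - ⅛*(-57936515) = ¾ + 57936515/8 = 57936521/8 ≈ 7.2421e+6)
(a(180) + 22971)*(45021 + Q) = (0 + 22971)*(45021 + 57936521/8) = 22971*(58296689/8) = 1339133243019/8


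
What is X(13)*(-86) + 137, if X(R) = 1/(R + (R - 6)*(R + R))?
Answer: 26629/195 ≈ 136.56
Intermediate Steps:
X(R) = 1/(R + 2*R*(-6 + R)) (X(R) = 1/(R + (-6 + R)*(2*R)) = 1/(R + 2*R*(-6 + R)))
X(13)*(-86) + 137 = (1/(13*(-11 + 2*13)))*(-86) + 137 = (1/(13*(-11 + 26)))*(-86) + 137 = ((1/13)/15)*(-86) + 137 = ((1/13)*(1/15))*(-86) + 137 = (1/195)*(-86) + 137 = -86/195 + 137 = 26629/195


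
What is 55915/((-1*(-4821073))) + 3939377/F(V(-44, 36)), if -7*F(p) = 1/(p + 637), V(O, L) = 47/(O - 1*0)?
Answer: -3719910782731483447/212127212 ≈ -1.7536e+10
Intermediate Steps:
V(O, L) = 47/O (V(O, L) = 47/(O + 0) = 47/O)
F(p) = -1/(7*(637 + p)) (F(p) = -1/(7*(p + 637)) = -1/(7*(637 + p)))
55915/((-1*(-4821073))) + 3939377/F(V(-44, 36)) = 55915/((-1*(-4821073))) + 3939377/((-1/(4459 + 7*(47/(-44))))) = 55915/4821073 + 3939377/((-1/(4459 + 7*(47*(-1/44))))) = 55915*(1/4821073) + 3939377/((-1/(4459 + 7*(-47/44)))) = 55915/4821073 + 3939377/((-1/(4459 - 329/44))) = 55915/4821073 + 3939377/((-1/195867/44)) = 55915/4821073 + 3939377/((-1*44/195867)) = 55915/4821073 + 3939377/(-44/195867) = 55915/4821073 + 3939377*(-195867/44) = 55915/4821073 - 771593954859/44 = -3719910782731483447/212127212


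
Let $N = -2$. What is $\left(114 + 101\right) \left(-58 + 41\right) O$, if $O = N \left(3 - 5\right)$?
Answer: $-14620$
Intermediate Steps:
$O = 4$ ($O = - 2 \left(3 - 5\right) = \left(-2\right) \left(-2\right) = 4$)
$\left(114 + 101\right) \left(-58 + 41\right) O = \left(114 + 101\right) \left(-58 + 41\right) 4 = 215 \left(-17\right) 4 = \left(-3655\right) 4 = -14620$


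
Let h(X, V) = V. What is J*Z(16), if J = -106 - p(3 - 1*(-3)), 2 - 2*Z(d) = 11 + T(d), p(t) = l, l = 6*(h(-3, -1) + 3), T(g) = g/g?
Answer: 590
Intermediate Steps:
T(g) = 1
l = 12 (l = 6*(-1 + 3) = 6*2 = 12)
p(t) = 12
Z(d) = -5 (Z(d) = 1 - (11 + 1)/2 = 1 - ½*12 = 1 - 6 = -5)
J = -118 (J = -106 - 1*12 = -106 - 12 = -118)
J*Z(16) = -118*(-5) = 590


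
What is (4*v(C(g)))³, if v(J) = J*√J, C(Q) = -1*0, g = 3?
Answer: 0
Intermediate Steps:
C(Q) = 0
v(J) = J^(3/2)
(4*v(C(g)))³ = (4*0^(3/2))³ = (4*0)³ = 0³ = 0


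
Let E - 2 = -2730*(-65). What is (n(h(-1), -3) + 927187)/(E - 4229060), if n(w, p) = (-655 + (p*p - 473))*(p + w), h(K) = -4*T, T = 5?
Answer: -238231/1012902 ≈ -0.23520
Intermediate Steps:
E = 177452 (E = 2 - 2730*(-65) = 2 + 177450 = 177452)
h(K) = -20 (h(K) = -4*5 = -20)
n(w, p) = (-1128 + p²)*(p + w) (n(w, p) = (-655 + (p² - 473))*(p + w) = (-655 + (-473 + p²))*(p + w) = (-1128 + p²)*(p + w))
(n(h(-1), -3) + 927187)/(E - 4229060) = (((-3)³ - 1128*(-3) - 1128*(-20) - 20*(-3)²) + 927187)/(177452 - 4229060) = ((-27 + 3384 + 22560 - 20*9) + 927187)/(-4051608) = ((-27 + 3384 + 22560 - 180) + 927187)*(-1/4051608) = (25737 + 927187)*(-1/4051608) = 952924*(-1/4051608) = -238231/1012902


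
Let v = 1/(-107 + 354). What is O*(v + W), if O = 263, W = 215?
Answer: 13966878/247 ≈ 56546.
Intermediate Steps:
v = 1/247 ≈ 0.0040486
O*(v + W) = 263*(1/247 + 215) = 263*(53106/247) = 13966878/247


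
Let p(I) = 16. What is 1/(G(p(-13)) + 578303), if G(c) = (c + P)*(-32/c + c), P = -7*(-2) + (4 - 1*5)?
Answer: 1/578709 ≈ 1.7280e-6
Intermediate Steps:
P = 13 (P = 14 + (4 - 5) = 14 - 1 = 13)
G(c) = (13 + c)*(c - 32/c) (G(c) = (c + 13)*(-32/c + c) = (13 + c)*(c - 32/c))
1/(G(p(-13)) + 578303) = 1/((-32 + 16**2 - 416/16 + 13*16) + 578303) = 1/((-32 + 256 - 416*1/16 + 208) + 578303) = 1/((-32 + 256 - 26 + 208) + 578303) = 1/(406 + 578303) = 1/578709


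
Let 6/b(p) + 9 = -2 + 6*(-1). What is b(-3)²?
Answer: 36/289 ≈ 0.12457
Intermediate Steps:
b(p) = -6/17 (b(p) = 6/(-9 + (-2 + 6*(-1))) = 6/(-9 + (-2 - 6)) = 6/(-9 - 8) = 6/(-17) = 6*(-1/17) = -6/17)
b(-3)² = (-6/17)² = 36/289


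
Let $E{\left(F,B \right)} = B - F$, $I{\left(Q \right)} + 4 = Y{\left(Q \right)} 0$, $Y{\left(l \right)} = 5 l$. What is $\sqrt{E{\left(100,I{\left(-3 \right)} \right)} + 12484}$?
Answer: $2 \sqrt{3095} \approx 111.27$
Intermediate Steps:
$I{\left(Q \right)} = -4$ ($I{\left(Q \right)} = -4 + 5 Q 0 = -4 + 0 = -4$)
$\sqrt{E{\left(100,I{\left(-3 \right)} \right)} + 12484} = \sqrt{\left(-4 - 100\right) + 12484} = \sqrt{-104 + 12484} = \sqrt{12380} = 2 \sqrt{3095}$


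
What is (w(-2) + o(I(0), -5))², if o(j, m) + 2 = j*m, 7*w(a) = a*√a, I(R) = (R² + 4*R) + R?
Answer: 188/49 + 8*I*√2/7 ≈ 3.8367 + 1.6162*I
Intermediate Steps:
I(R) = R² + 5*R
w(a) = a^(3/2)/7 (w(a) = (a*√a)/7 = a^(3/2)/7)
o(j, m) = -2 + j*m
(w(-2) + o(I(0), -5))² = ((-2)^(3/2)/7 + (-2 + (0*(5 + 0))*(-5)))² = ((-2*I*√2)/7 + (-2 + (0*5)*(-5)))² = (-2*I*√2/7 + (-2 + 0*(-5)))² = (-2*I*√2/7 + (-2 + 0))² = (-2*I*√2/7 - 2)² = (-2 - 2*I*√2/7)²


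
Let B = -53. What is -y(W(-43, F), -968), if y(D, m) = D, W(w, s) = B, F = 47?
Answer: 53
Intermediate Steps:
W(w, s) = -53
-y(W(-43, F), -968) = -1*(-53) = 53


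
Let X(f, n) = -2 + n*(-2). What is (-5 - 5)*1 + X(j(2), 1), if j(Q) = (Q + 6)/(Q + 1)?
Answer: -14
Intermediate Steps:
j(Q) = (6 + Q)/(1 + Q)
X(f, n) = -2 - 2*n
(-5 - 5)*1 + X(j(2), 1) = (-5 - 5)*1 + (-2 - 2*1) = -10*1 + (-2 - 2) = -10 - 4 = -14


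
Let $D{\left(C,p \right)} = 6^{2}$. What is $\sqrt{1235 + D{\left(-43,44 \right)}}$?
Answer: $\sqrt{1271} \approx 35.651$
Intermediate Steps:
$D{\left(C,p \right)} = 36$
$\sqrt{1235 + D{\left(-43,44 \right)}} = \sqrt{1235 + 36} = \sqrt{1271}$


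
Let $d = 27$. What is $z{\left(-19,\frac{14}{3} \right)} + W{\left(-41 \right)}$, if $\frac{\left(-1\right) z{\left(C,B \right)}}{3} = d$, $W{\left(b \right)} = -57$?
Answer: $-138$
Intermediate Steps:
$z{\left(C,B \right)} = -81$ ($z{\left(C,B \right)} = \left(-3\right) 27 = -81$)
$z{\left(-19,\frac{14}{3} \right)} + W{\left(-41 \right)} = -81 - 57 = -138$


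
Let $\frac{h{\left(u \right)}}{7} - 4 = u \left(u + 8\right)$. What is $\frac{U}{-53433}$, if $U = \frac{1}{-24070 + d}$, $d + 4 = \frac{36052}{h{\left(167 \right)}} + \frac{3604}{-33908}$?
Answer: $\frac{82591411}{106240826091639789} \approx 7.774 \cdot 10^{-10}$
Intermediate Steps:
$h{\left(u \right)} = 28 + 7 u \left(8 + u\right)$ ($h{\left(u \right)} = 28 + 7 u \left(u + 8\right) = 28 + 7 u \left(8 + u\right)$)
$d = - \frac{973773289}{247774233}$ ($d = -4 + \left(\frac{36052}{28 + 7 \cdot 167^{2} + 56 \cdot 167} + \frac{3604}{-33908}\right) = -4 + \left(\frac{36052}{28 + 7 \cdot 27889 + 9352} + 3604 \left(- \frac{1}{33908}\right)\right) = -4 - \left(\frac{901}{8477} - \frac{36052}{28 + 195223 + 9352}\right) = -4 - \left(\frac{901}{8477} - \frac{36052}{204603}\right) = -4 + \left(36052 \cdot \frac{1}{204603} - \frac{901}{8477}\right) = -4 + \left(\frac{36052}{204603} - \frac{901}{8477}\right) = -4 + \frac{17323643}{247774233} = - \frac{973773289}{247774233} \approx -3.9301$)
$U = - \frac{247774233}{5964899561599}$ ($U = \frac{1}{-24070 - \frac{973773289}{247774233}} = \frac{1}{- \frac{5964899561599}{247774233}} = - \frac{247774233}{5964899561599} \approx -4.1539 \cdot 10^{-5}$)
$\frac{U}{-53433} = - \frac{247774233}{5964899561599 \left(-53433\right)} = \left(- \frac{247774233}{5964899561599}\right) \left(- \frac{1}{53433}\right) = \frac{82591411}{106240826091639789}$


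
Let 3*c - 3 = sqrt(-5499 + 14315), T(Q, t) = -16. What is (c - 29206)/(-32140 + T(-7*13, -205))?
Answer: 29205/32156 - sqrt(551)/24117 ≈ 0.90726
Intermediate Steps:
c = 1 + 4*sqrt(551)/3 (c = 1 + sqrt(-5499 + 14315)/3 = 1 + sqrt(8816)/3 = 1 + (4*sqrt(551))/3 = 1 + 4*sqrt(551)/3 ≈ 32.298)
(c - 29206)/(-32140 + T(-7*13, -205)) = ((1 + 4*sqrt(551)/3) - 29206)/(-32140 - 16) = (-29205 + 4*sqrt(551)/3)/(-32156) = (-29205 + 4*sqrt(551)/3)*(-1/32156) = 29205/32156 - sqrt(551)/24117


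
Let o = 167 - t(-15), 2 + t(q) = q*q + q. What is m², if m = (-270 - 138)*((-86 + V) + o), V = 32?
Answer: 1502337600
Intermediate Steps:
t(q) = -2 + q + q² (t(q) = -2 + (q*q + q) = -2 + (q² + q) = -2 + (q + q²) = -2 + q + q²)
o = -41 (o = 167 - (-2 - 15 + (-15)²) = 167 - (-2 - 15 + 225) = 167 - 1*208 = 167 - 208 = -41)
m = 38760 (m = (-270 - 138)*((-86 + 32) - 41) = -408*(-54 - 41) = -408*(-95) = 38760)
m² = 38760² = 1502337600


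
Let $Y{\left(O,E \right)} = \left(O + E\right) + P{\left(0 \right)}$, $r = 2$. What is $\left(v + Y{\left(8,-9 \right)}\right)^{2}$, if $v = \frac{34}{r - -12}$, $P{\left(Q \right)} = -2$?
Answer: $\frac{16}{49} \approx 0.32653$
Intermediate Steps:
$Y{\left(O,E \right)} = -2 + E + O$ ($Y{\left(O,E \right)} = \left(O + E\right) - 2 = \left(E + O\right) - 2 = -2 + E + O$)
$v = \frac{17}{7}$ ($v = \frac{34}{2 - -12} = \frac{34}{2 + 12} = \frac{34}{14} = 34 \cdot \frac{1}{14} = \frac{17}{7} \approx 2.4286$)
$\left(v + Y{\left(8,-9 \right)}\right)^{2} = \left(\frac{17}{7} - 3\right)^{2} = \left(- \frac{4}{7}\right)^{2} = \frac{16}{49}$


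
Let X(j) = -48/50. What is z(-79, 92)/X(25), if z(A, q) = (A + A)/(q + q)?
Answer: 1975/2208 ≈ 0.89447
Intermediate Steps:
X(j) = -24/25 (X(j) = -48*1/50 = -24/25)
z(A, q) = A/q (z(A, q) = (2*A)/((2*q)) = (2*A)*(1/(2*q)) = A/q)
z(-79, 92)/X(25) = (-79/92)/(-24/25) = -79*1/92*(-25/24) = -79/92*(-25/24) = 1975/2208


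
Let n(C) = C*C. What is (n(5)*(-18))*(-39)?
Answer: 17550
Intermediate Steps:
n(C) = C²
(n(5)*(-18))*(-39) = (5²*(-18))*(-39) = (25*(-18))*(-39) = -450*(-39) = 17550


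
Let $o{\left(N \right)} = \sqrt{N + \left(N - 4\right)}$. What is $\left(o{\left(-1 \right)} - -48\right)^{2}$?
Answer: $\left(48 + i \sqrt{6}\right)^{2} \approx 2298.0 + 235.15 i$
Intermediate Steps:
$o{\left(N \right)} = \sqrt{-4 + 2 N}$ ($o{\left(N \right)} = \sqrt{N + \left(N - 4\right)} = \sqrt{N + \left(-4 + N\right)} = \sqrt{-4 + 2 N}$)
$\left(o{\left(-1 \right)} - -48\right)^{2} = \left(\sqrt{-4 + 2 \left(-1\right)} - -48\right)^{2} = \left(\sqrt{-4 - 2} + 48\right)^{2} = \left(\sqrt{-6} + 48\right)^{2} = \left(i \sqrt{6} + 48\right)^{2} = \left(48 + i \sqrt{6}\right)^{2}$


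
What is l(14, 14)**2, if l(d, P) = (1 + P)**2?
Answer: 50625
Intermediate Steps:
l(14, 14)**2 = ((1 + 14)**2)**2 = (15**2)**2 = 225**2 = 50625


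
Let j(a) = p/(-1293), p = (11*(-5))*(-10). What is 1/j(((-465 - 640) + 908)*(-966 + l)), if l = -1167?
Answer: -1293/550 ≈ -2.3509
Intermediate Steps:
p = 550 (p = -55*(-10) = 550)
j(a) = -550/1293 (j(a) = 550/(-1293) = 550*(-1/1293) = -550/1293)
1/j(((-465 - 640) + 908)*(-966 + l)) = 1/(-550/1293) = -1293/550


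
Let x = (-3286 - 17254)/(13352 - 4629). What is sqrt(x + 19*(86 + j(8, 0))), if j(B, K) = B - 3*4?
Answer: 3*sqrt(77823922)/671 ≈ 39.442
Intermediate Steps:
j(B, K) = -12 + B (j(B, K) = B - 12 = -12 + B)
x = -1580/671 (x = -20540/8723 = -20540*1/8723 = -1580/671 ≈ -2.3547)
sqrt(x + 19*(86 + j(8, 0))) = sqrt(-1580/671 + 19*(86 + (-12 + 8))) = sqrt(-1580/671 + 19*(86 - 4)) = sqrt(-1580/671 + 19*82) = sqrt(-1580/671 + 1558) = sqrt(1043838/671) = 3*sqrt(77823922)/671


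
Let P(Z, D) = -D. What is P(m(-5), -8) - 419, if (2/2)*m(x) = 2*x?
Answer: -411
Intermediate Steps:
m(x) = 2*x
P(m(-5), -8) - 419 = -1*(-8) - 419 = 8 - 419 = -411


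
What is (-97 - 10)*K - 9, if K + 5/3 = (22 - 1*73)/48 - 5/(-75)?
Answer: 22071/80 ≈ 275.89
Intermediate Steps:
K = -213/80 (K = -5/3 + ((22 - 1*73)/48 - 5/(-75)) = -5/3 + ((22 - 73)*(1/48) - 5*(-1/75)) = -5/3 + (-51*1/48 + 1/15) = -5/3 + (-17/16 + 1/15) = -5/3 - 239/240 = -213/80 ≈ -2.6625)
(-97 - 10)*K - 9 = (-97 - 10)*(-213/80) - 9 = -107*(-213/80) - 9 = 22791/80 - 9 = 22071/80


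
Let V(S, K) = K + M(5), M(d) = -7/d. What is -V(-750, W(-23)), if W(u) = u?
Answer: 122/5 ≈ 24.400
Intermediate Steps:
V(S, K) = -7/5 + K (V(S, K) = K - 7/5 = -7/5 + K)
-V(-750, W(-23)) = -(-7/5 - 23) = -1*(-122/5) = 122/5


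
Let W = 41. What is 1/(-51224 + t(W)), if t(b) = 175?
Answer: -1/51049 ≈ -1.9589e-5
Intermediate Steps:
1/(-51224 + t(W)) = 1/(-51224 + 175) = 1/(-51049) = -1/51049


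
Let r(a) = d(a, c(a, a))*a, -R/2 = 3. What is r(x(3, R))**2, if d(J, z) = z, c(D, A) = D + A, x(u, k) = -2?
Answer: 64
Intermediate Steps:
R = -6 (R = -2*3 = -6)
c(D, A) = A + D
r(a) = 2*a**2 (r(a) = (a + a)*a = (2*a)*a = 2*a**2)
r(x(3, R))**2 = (2*(-2)**2)**2 = (2*4)**2 = 8**2 = 64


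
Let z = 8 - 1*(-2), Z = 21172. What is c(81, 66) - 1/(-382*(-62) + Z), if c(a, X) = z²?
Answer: 4485599/44856 ≈ 100.00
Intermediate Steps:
z = 10 (z = 8 + 2 = 10)
c(a, X) = 100 (c(a, X) = 10² = 100)
c(81, 66) - 1/(-382*(-62) + Z) = 100 - 1/(-382*(-62) + 21172) = 100 - 1/(23684 + 21172) = 100 - 1/44856 = 4485599/44856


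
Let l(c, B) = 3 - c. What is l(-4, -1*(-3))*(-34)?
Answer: -238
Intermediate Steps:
l(-4, -1*(-3))*(-34) = (3 - 1*(-4))*(-34) = (3 + 4)*(-34) = 7*(-34) = -238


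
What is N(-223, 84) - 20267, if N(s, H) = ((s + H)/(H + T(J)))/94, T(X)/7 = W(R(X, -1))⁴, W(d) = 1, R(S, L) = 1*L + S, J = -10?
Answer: -173364057/8554 ≈ -20267.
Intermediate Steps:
R(S, L) = L + S
T(X) = 7 (T(X) = 7*1⁴ = 7*1 = 7)
N(s, H) = (H + s)/(94*(7 + H)) (N(s, H) = ((s + H)/(H + 7))/94 = ((H + s)/(7 + H))*(1/94) = (H + s)/(94*(7 + H)))
N(-223, 84) - 20267 = (84 - 223)/(94*(7 + 84)) - 20267 = (1/94)*(-139)/91 - 20267 = (1/94)*(1/91)*(-139) - 20267 = -139/8554 - 20267 = -173364057/8554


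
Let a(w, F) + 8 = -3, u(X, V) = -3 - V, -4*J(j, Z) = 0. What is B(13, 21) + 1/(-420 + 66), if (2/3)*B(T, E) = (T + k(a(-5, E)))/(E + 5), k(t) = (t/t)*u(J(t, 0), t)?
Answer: 11125/9204 ≈ 1.2087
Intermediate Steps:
J(j, Z) = 0 (J(j, Z) = -1/4*0 = 0)
a(w, F) = -11 (a(w, F) = -8 - 3 = -11)
k(t) = -3 - t (k(t) = (t/t)*(-3 - t) = 1*(-3 - t) = -3 - t)
B(T, E) = 3*(8 + T)/(2*(5 + E)) (B(T, E) = 3*((T + (-3 - 1*(-11)))/(E + 5))/2 = 3*((T + (-3 + 11))/(5 + E))/2 = 3*((T + 8)/(5 + E))/2 = 3*((8 + T)/(5 + E))/2 = 3*(8 + T)/(2*(5 + E)))
B(13, 21) + 1/(-420 + 66) = 3*(8 + 13)/(2*(5 + 21)) + 1/(-420 + 66) = (3/2)*21/26 + 1/(-354) = (3/2)*(1/26)*21 - 1/354 = 63/52 - 1/354 = 11125/9204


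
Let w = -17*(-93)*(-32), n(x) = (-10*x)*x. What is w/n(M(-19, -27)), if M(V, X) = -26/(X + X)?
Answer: 18440784/845 ≈ 21823.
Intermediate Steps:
M(V, X) = -13/X (M(V, X) = -26*1/(2*X) = -13/X)
n(x) = -10*x²
w = -50592 (w = 1581*(-32) = -50592)
w/n(M(-19, -27)) = -50592/((-10*(-13/(-27))²)) = -50592/((-10*(-13*(-1/27))²)) = -50592/((-10*(13/27)²)) = -50592/((-10*169/729)) = -50592/(-1690/729) = -50592*(-729/1690) = 18440784/845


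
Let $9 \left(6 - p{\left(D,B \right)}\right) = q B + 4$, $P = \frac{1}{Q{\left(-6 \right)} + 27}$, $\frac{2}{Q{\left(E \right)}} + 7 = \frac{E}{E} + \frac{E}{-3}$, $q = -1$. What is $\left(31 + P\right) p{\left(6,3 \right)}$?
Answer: $\frac{1645}{9} \approx 182.78$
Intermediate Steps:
$Q{\left(E \right)} = \frac{2}{-6 - \frac{E}{3}}$ ($Q{\left(E \right)} = \frac{2}{-7 + \left(\frac{E}{E} + \frac{E}{-3}\right)} = \frac{2}{-7 + \left(1 + E \left(- \frac{1}{3}\right)\right)} = \frac{2}{-7 - \left(-1 + \frac{E}{3}\right)} = \frac{2}{-6 - \frac{E}{3}}$)
$P = \frac{2}{53}$ ($P = \frac{1}{- \frac{6}{18 - 6} + 27} = \frac{1}{- \frac{6}{12} + 27} = \frac{1}{\left(-6\right) \frac{1}{12} + 27} = \frac{1}{- \frac{1}{2} + 27} = \frac{1}{\frac{53}{2}} = \frac{2}{53} \approx 0.037736$)
$p{\left(D,B \right)} = \frac{50}{9} + \frac{B}{9}$ ($p{\left(D,B \right)} = 6 - \frac{- B + 4}{9} = 6 - \frac{4 - B}{9} = 6 + \left(- \frac{4}{9} + \frac{B}{9}\right) = \frac{50}{9} + \frac{B}{9}$)
$\left(31 + P\right) p{\left(6,3 \right)} = \left(31 + \frac{2}{53}\right) \left(\frac{50}{9} + \frac{1}{9} \cdot 3\right) = \frac{1645 \left(\frac{50}{9} + \frac{1}{3}\right)}{53} = \frac{1645}{53} \cdot \frac{53}{9} = \frac{1645}{9}$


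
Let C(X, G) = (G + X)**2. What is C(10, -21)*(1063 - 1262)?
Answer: -24079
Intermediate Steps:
C(10, -21)*(1063 - 1262) = (-21 + 10)**2*(1063 - 1262) = (-11)**2*(-199) = 121*(-199) = -24079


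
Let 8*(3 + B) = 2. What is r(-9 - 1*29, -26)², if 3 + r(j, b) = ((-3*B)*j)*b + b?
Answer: 65966884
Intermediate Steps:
B = -11/4 (B = -3 + (⅛)*2 = -3 + ¼ = -11/4 ≈ -2.7500)
r(j, b) = -3 + b + 33*b*j/4 (r(j, b) = -3 + (((-3*(-11/4))*j)*b + b) = -3 + ((33*j/4)*b + b) = -3 + (33*b*j/4 + b) = -3 + (b + 33*b*j/4) = -3 + b + 33*b*j/4)
r(-9 - 1*29, -26)² = (-3 - 26 + (33/4)*(-26)*(-9 - 1*29))² = (-3 - 26 + (33/4)*(-26)*(-9 - 29))² = (-3 - 26 + (33/4)*(-26)*(-38))² = (-3 - 26 + 8151)² = 8122² = 65966884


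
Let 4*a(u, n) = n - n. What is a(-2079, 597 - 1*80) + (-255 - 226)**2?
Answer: 231361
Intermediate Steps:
a(u, n) = 0 (a(u, n) = (n - n)/4 = (1/4)*0 = 0)
a(-2079, 597 - 1*80) + (-255 - 226)**2 = 0 + (-255 - 226)**2 = 0 + (-481)**2 = 0 + 231361 = 231361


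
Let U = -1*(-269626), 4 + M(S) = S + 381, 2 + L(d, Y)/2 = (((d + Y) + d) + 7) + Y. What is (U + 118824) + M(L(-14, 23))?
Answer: 388873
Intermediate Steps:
L(d, Y) = 10 + 4*Y + 4*d (L(d, Y) = -4 + 2*((((d + Y) + d) + 7) + Y) = -4 + 2*((((Y + d) + d) + 7) + Y) = -4 + 2*(((Y + 2*d) + 7) + Y) = -4 + 2*((7 + Y + 2*d) + Y) = -4 + 2*(7 + 2*Y + 2*d) = -4 + (14 + 4*Y + 4*d) = 10 + 4*Y + 4*d)
M(S) = 377 + S (M(S) = -4 + (S + 381) = -4 + (381 + S) = 377 + S)
U = 269626
(U + 118824) + M(L(-14, 23)) = (269626 + 118824) + (377 + (10 + 4*23 + 4*(-14))) = 388450 + (377 + (10 + 92 - 56)) = 388450 + (377 + 46) = 388450 + 423 = 388873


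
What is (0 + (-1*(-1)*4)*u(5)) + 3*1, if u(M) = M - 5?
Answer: 3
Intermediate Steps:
u(M) = -5 + M
(0 + (-1*(-1)*4)*u(5)) + 3*1 = (0 + (-1*(-1)*4)*(-5 + 5)) + 3*1 = (0 + (1*4)*0) + 3 = (0 + 4*0) + 3 = (0 + 0) + 3 = 0 + 3 = 3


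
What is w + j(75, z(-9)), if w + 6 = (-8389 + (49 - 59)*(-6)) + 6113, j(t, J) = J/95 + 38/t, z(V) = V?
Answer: -3165763/1425 ≈ -2221.6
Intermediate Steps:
j(t, J) = 38/t + J/95 (j(t, J) = J*(1/95) + 38/t = J/95 + 38/t = 38/t + J/95)
w = -2222 (w = -6 + ((-8389 + (49 - 59)*(-6)) + 6113) = -6 + ((-8389 - 10*(-6)) + 6113) = -6 + ((-8389 + 60) + 6113) = -6 + (-8329 + 6113) = -6 - 2216 = -2222)
w + j(75, z(-9)) = -2222 + (38/75 + (1/95)*(-9)) = -2222 + (38*(1/75) - 9/95) = -2222 + (38/75 - 9/95) = -2222 + 587/1425 = -3165763/1425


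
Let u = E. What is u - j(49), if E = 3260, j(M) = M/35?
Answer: 16293/5 ≈ 3258.6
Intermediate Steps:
j(M) = M/35 (j(M) = M*(1/35) = M/35)
u = 3260
u - j(49) = 3260 - 49/35 = 3260 - 1*7/5 = 3260 - 7/5 = 16293/5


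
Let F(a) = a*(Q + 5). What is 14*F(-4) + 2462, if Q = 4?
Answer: 1958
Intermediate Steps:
F(a) = 9*a (F(a) = a*(4 + 5) = a*9 = 9*a)
14*F(-4) + 2462 = 14*(9*(-4)) + 2462 = 14*(-36) + 2462 = -504 + 2462 = 1958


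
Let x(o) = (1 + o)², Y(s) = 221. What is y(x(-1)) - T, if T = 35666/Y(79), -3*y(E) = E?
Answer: -2098/13 ≈ -161.38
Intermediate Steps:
y(E) = -E/3
T = 2098/13 (T = 35666/221 = 35666*(1/221) = 2098/13 ≈ 161.38)
y(x(-1)) - T = -(1 - 1)²/3 - 1*2098/13 = -⅓*0² - 2098/13 = -⅓*0 - 2098/13 = 0 - 2098/13 = -2098/13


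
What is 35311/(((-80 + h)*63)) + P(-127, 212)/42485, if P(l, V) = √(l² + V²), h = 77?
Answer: -35311/189 + √61073/42485 ≈ -186.82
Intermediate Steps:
P(l, V) = √(V² + l²)
35311/(((-80 + h)*63)) + P(-127, 212)/42485 = 35311/(((-80 + 77)*63)) + √(212² + (-127)²)/42485 = 35311/((-3*63)) + √(44944 + 16129)*(1/42485) = 35311/(-189) + √61073*(1/42485) = 35311*(-1/189) + √61073/42485 = -35311/189 + √61073/42485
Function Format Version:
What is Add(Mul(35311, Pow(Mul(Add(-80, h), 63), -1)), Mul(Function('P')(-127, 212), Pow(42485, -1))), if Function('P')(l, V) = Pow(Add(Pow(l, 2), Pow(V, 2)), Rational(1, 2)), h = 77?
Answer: Add(Rational(-35311, 189), Mul(Rational(1, 42485), Pow(61073, Rational(1, 2)))) ≈ -186.82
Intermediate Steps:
Function('P')(l, V) = Pow(Add(Pow(V, 2), Pow(l, 2)), Rational(1, 2))
Add(Mul(35311, Pow(Mul(Add(-80, h), 63), -1)), Mul(Function('P')(-127, 212), Pow(42485, -1))) = Add(Mul(35311, Pow(Mul(Add(-80, 77), 63), -1)), Mul(Pow(Add(Pow(212, 2), Pow(-127, 2)), Rational(1, 2)), Pow(42485, -1))) = Add(Mul(35311, Pow(Mul(-3, 63), -1)), Mul(Pow(Add(44944, 16129), Rational(1, 2)), Rational(1, 42485))) = Add(Mul(35311, Pow(-189, -1)), Mul(Pow(61073, Rational(1, 2)), Rational(1, 42485))) = Add(Mul(35311, Rational(-1, 189)), Mul(Rational(1, 42485), Pow(61073, Rational(1, 2)))) = Add(Rational(-35311, 189), Mul(Rational(1, 42485), Pow(61073, Rational(1, 2))))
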